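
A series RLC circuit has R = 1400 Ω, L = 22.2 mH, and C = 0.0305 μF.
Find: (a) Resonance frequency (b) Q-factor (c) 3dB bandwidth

Step 1 — Resonance: ω₀ = 1/√(LC) = 1/√(0.0222·3.05e-08) = 3.843e+04 rad/s.
Step 2 — f₀ = ω₀/(2π) = 6116 Hz.
Step 3 — Series Q: Q = ω₀L/R = 3.843e+04·0.0222/1400 = 0.6094.
Step 4 — Bandwidth: Δω = ω₀/Q = 6.306e+04 rad/s; BW = Δω/(2π) = 1.004e+04 Hz.

(a) f₀ = 6116 Hz  (b) Q = 0.6094  (c) BW = 1.004e+04 Hz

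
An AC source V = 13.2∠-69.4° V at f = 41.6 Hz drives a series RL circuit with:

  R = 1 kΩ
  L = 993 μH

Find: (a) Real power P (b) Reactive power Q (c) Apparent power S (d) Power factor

Step 1 — Angular frequency: ω = 2π·f = 2π·41.6 = 261.4 rad/s.
Step 2 — Component impedances:
  R: Z = R = 1000 Ω
  L: Z = jωL = j·261.4·0.000993 = 0 + j0.2596 Ω
Step 3 — Series combination: Z_total = R + L = 1000 + j0.2596 Ω = 1000∠0.0° Ω.
Step 4 — Source phasor: V = 13.2∠-69.4° V = 4.644 - j12.36 V.
Step 5 — Current: I = V / Z = 0.004641 - j0.01236 A = 0.0132∠-69.4° A.
Step 6 — Complex power: S = V·I* = 0.1742 + j4.522e-05 VA.
Step 7 — Real power: P = Re(S) = 0.1742 W.
Step 8 — Reactive power: Q = Im(S) = 4.522e-05 VAR.
Step 9 — Apparent power: |S| = 0.1742 VA.
Step 10 — Power factor: PF = P/|S| = 1 (lagging).

(a) P = 0.1742 W  (b) Q = 4.522e-05 VAR  (c) S = 0.1742 VA  (d) PF = 1 (lagging)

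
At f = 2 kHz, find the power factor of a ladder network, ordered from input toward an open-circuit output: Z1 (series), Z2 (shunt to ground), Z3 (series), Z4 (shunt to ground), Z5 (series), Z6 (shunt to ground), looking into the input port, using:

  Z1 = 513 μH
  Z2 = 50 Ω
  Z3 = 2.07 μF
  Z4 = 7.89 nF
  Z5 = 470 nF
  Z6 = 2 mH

Step 1 — Angular frequency: ω = 2π·f = 2π·2000 = 1.257e+04 rad/s.
Step 2 — Component impedances:
  Z1: Z = jωL = j·1.257e+04·0.000513 = 0 + j6.447 Ω
  Z2: Z = R = 50 Ω
  Z3: Z = 1/(jωC) = -j/(ω·C) = 0 - j38.44 Ω
  Z4: Z = 1/(jωC) = -j/(ω·C) = 0 - j1.009e+04 Ω
  Z5: Z = 1/(jωC) = -j/(ω·C) = 0 - j169.3 Ω
  Z6: Z = jωL = j·1.257e+04·0.002 = 0 + j25.13 Ω
Step 3 — Ladder network (open output): work backward from the far end, alternating series and parallel combinations. Z_in = 46.44 - j6.411 Ω = 46.88∠-7.9° Ω.
Step 4 — Power factor: PF = cos(φ) = Re(Z)/|Z| = 46.44/46.88 = 0.9906.
Step 5 — Type: Im(Z) = -6.411 ⇒ leading (phase φ = -7.9°).

PF = 0.9906 (leading, φ = -7.9°)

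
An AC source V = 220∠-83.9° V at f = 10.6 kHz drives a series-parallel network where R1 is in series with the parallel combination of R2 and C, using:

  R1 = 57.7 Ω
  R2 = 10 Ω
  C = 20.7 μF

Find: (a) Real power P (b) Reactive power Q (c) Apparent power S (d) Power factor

Step 1 — Angular frequency: ω = 2π·f = 2π·1.06e+04 = 6.66e+04 rad/s.
Step 2 — Component impedances:
  R1: Z = R = 57.7 Ω
  R2: Z = R = 10 Ω
  C: Z = 1/(jωC) = -j/(ω·C) = 0 - j0.7253 Ω
Step 3 — Parallel branch: R2 || C = 1/(1/R2 + 1/C) = 0.05234 - j0.7215 Ω.
Step 4 — Series with R1: Z_total = R1 + (R2 || C) = 57.75 - j0.7215 Ω = 57.76∠-0.7° Ω.
Step 5 — Source phasor: V = 220∠-83.9° V = 23.38 - j218.8 V.
Step 6 — Current: I = V / Z = 0.4521 - j3.782 A = 3.809∠-83.2° A.
Step 7 — Complex power: S = V·I* = 837.9 - j10.47 VA.
Step 8 — Real power: P = Re(S) = 837.9 W.
Step 9 — Reactive power: Q = Im(S) = -10.47 VAR.
Step 10 — Apparent power: |S| = 838 VA.
Step 11 — Power factor: PF = P/|S| = 0.9999 (leading).

(a) P = 837.9 W  (b) Q = -10.47 VAR  (c) S = 838 VA  (d) PF = 0.9999 (leading)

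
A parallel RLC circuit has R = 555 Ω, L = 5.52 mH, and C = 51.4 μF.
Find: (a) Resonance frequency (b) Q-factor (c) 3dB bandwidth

Step 1 — Resonance: ω₀ = 1/√(LC) = 1/√(0.00552·5.14e-05) = 1877 rad/s.
Step 2 — f₀ = ω₀/(2π) = 298.8 Hz.
Step 3 — Parallel Q: Q = R/(ω₀L) = 555/(1877·0.00552) = 53.56.
Step 4 — Bandwidth: Δω = ω₀/Q = 35.05 rad/s; BW = Δω/(2π) = 5.579 Hz.

(a) f₀ = 298.8 Hz  (b) Q = 53.56  (c) BW = 5.579 Hz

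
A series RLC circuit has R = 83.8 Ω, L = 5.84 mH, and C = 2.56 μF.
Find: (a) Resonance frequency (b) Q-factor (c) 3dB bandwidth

Step 1 — Resonance: ω₀ = 1/√(LC) = 1/√(0.00584·2.56e-06) = 8178 rad/s.
Step 2 — f₀ = ω₀/(2π) = 1302 Hz.
Step 3 — Series Q: Q = ω₀L/R = 8178·0.00584/83.8 = 0.57.
Step 4 — Bandwidth: Δω = ω₀/Q = 1.435e+04 rad/s; BW = Δω/(2π) = 2284 Hz.

(a) f₀ = 1302 Hz  (b) Q = 0.57  (c) BW = 2284 Hz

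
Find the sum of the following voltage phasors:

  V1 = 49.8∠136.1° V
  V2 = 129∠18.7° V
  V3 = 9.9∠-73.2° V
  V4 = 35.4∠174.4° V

Step 1 — Convert each phasor to rectangular form:
  V1 = 49.8·(cos(136.1°) + j·sin(136.1°)) = -35.88 + j34.53 V
  V2 = 129·(cos(18.7°) + j·sin(18.7°)) = 122.2 + j41.36 V
  V3 = 9.9·(cos(-73.2°) + j·sin(-73.2°)) = 2.861 - j9.477 V
  V4 = 35.4·(cos(174.4°) + j·sin(174.4°)) = -35.23 + j3.454 V
Step 2 — Sum components: V_total = 53.94 + j69.87 V.
Step 3 — Convert to polar: |V_total| = 88.26 V, ∠V_total = 52.3°.

V_total = 88.26∠52.3° V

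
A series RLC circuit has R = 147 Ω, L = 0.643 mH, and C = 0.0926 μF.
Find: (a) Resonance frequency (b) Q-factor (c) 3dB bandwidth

Step 1 — Resonance condition Im(Z)=0 gives ω₀ = 1/√(LC).
Step 2 — ω₀ = 1/√(0.000643·9.26e-08) = 1.296e+05 rad/s.
Step 3 — f₀ = ω₀/(2π) = 2.063e+04 Hz.
Step 4 — Series Q: Q = ω₀L/R = 1.296e+05·0.000643/147 = 0.5669.
Step 5 — 3dB bandwidth: Δω = ω₀/Q = 2.286e+05 rad/s; BW = Δω/(2π) = 3.639e+04 Hz.

(a) f₀ = 2.063e+04 Hz  (b) Q = 0.5669  (c) BW = 3.639e+04 Hz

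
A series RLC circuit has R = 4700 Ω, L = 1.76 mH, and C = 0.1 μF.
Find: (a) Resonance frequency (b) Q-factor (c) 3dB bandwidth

Step 1 — Resonance: ω₀ = 1/√(LC) = 1/√(0.00176·1e-07) = 7.538e+04 rad/s.
Step 2 — f₀ = ω₀/(2π) = 1.2e+04 Hz.
Step 3 — Series Q: Q = ω₀L/R = 7.538e+04·0.00176/4700 = 0.02823.
Step 4 — Bandwidth: Δω = ω₀/Q = 2.67e+06 rad/s; BW = Δω/(2π) = 4.25e+05 Hz.

(a) f₀ = 1.2e+04 Hz  (b) Q = 0.02823  (c) BW = 4.25e+05 Hz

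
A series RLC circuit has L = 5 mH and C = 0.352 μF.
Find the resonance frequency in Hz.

Step 1 — Resonance condition Im(Z)=0 gives ω₀ = 1/√(LC).
Step 2 — ω₀ = 1/√(0.005·3.52e-07) = 2.384e+04 rad/s.
Step 3 — f₀ = ω₀/(2π) = 3794 Hz.

f₀ = 3794 Hz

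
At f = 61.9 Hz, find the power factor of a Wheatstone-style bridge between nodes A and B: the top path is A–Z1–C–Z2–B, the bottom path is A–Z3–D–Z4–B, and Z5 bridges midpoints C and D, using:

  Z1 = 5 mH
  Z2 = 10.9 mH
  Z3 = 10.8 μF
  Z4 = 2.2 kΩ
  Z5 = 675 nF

Step 1 — Angular frequency: ω = 2π·f = 2π·61.9 = 388.9 rad/s.
Step 2 — Component impedances:
  Z1: Z = jωL = j·388.9·0.005 = 0 + j1.945 Ω
  Z2: Z = jωL = j·388.9·0.0109 = 0 + j4.239 Ω
  Z3: Z = 1/(jωC) = -j/(ω·C) = 0 - j238.1 Ω
  Z4: Z = R = 2200 Ω
  Z5: Z = 1/(jωC) = -j/(ω·C) = 0 - j3809 Ω
Step 3 — Bridge requires nodal analysis (the Z5 bridge couples midpoints C and D, so the two paths cannot be reduced to a simple series/parallel combination). Setting node B to ground and injecting 1 A at node A, the 3-node admittance system at A, C, D solves to V_A = Z_AB = 0.01659 + j6.187 Ω = 6.187∠89.8° Ω.
Step 4 — Power factor: PF = cos(φ) = Re(Z)/|Z| = 0.01659/6.187 = 0.002681.
Step 5 — Type: Im(Z) = 6.187 ⇒ lagging (phase φ = 89.8°).

PF = 0.002681 (lagging, φ = 89.8°)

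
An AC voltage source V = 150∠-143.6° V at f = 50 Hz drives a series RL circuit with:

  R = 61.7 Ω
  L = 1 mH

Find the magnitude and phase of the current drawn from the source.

Step 1 — Angular frequency: ω = 2π·f = 2π·50 = 314.2 rad/s.
Step 2 — Component impedances:
  R: Z = R = 61.7 Ω
  L: Z = jωL = j·314.2·0.001 = 0 + j0.3142 Ω
Step 3 — Series combination: Z_total = R + L = 61.7 + j0.3142 Ω = 61.7∠0.3° Ω.
Step 4 — Source phasor: V = 150∠-143.6° V = -120.7 - j89.01 V.
Step 5 — Ohm's law: I = V / Z_total = (-120.7 - j89.01) / (61.7 + j0.3142) = -1.964 - j1.433 A.
Step 6 — Convert to polar: |I| = 2.431 A, ∠I = -143.9°.

I = 2.431∠-143.9° A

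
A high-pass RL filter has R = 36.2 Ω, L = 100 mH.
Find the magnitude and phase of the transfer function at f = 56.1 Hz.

Step 1 — Angular frequency: ω = 2π·56.1 = 352.5 rad/s.
Step 2 — Transfer function: H(jω) = jωL/(R + jωL).
Step 3 — Numerator jωL = j·35.25; denominator R + jωL = 36.2 + j35.25.
Step 4 — H = 0.4867 + j0.4998.
Step 5 — Magnitude: |H| = 0.6976 (-3.1 dB); phase: φ = 45.8°.

|H| = 0.6976 (-3.1 dB), φ = 45.8°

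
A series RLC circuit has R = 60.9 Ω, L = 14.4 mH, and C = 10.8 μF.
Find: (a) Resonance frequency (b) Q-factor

Step 1 — Resonance condition Im(Z)=0 gives ω₀ = 1/√(LC).
Step 2 — ω₀ = 1/√(0.0144·1.08e-05) = 2536 rad/s.
Step 3 — f₀ = ω₀/(2π) = 403.6 Hz.
Step 4 — Series Q: Q = ω₀L/R = 2536·0.0144/60.9 = 0.5996.

(a) f₀ = 403.6 Hz  (b) Q = 0.5996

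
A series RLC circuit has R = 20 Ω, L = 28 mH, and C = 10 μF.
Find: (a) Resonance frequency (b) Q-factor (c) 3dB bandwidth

Step 1 — Resonance: ω₀ = 1/√(LC) = 1/√(0.028·1e-05) = 1890 rad/s.
Step 2 — f₀ = ω₀/(2π) = 300.8 Hz.
Step 3 — Series Q: Q = ω₀L/R = 1890·0.028/20 = 2.646.
Step 4 — Bandwidth: Δω = ω₀/Q = 714.3 rad/s; BW = Δω/(2π) = 113.7 Hz.

(a) f₀ = 300.8 Hz  (b) Q = 2.646  (c) BW = 113.7 Hz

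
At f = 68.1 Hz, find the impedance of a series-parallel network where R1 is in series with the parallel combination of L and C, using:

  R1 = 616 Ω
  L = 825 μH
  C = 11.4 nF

Step 1 — Angular frequency: ω = 2π·f = 2π·68.1 = 427.9 rad/s.
Step 2 — Component impedances:
  R1: Z = R = 616 Ω
  L: Z = jωL = j·427.9·0.000825 = 0 + j0.353 Ω
  C: Z = 1/(jωC) = -j/(ω·C) = 0 - j2.05e+05 Ω
Step 3 — Parallel branch: L || C = 1/(1/L + 1/C) = 0 + j0.353 Ω.
Step 4 — Series with R1: Z_total = R1 + (L || C) = 616 + j0.353 Ω = 616∠0.0° Ω.

Z = 616 + j0.353 Ω = 616∠0.0° Ω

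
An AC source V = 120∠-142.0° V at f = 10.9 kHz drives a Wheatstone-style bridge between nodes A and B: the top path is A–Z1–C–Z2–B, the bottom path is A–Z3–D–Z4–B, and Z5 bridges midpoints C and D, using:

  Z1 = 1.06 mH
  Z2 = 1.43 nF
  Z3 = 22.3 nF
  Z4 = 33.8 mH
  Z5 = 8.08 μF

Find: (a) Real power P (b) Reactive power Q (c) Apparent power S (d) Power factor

Step 1 — Angular frequency: ω = 2π·f = 2π·1.09e+04 = 6.849e+04 rad/s.
Step 2 — Component impedances:
  Z1: Z = jωL = j·6.849e+04·0.00106 = 0 + j72.6 Ω
  Z2: Z = 1/(jωC) = -j/(ω·C) = 0 - j1.021e+04 Ω
  Z3: Z = 1/(jωC) = -j/(ω·C) = 0 - j654.8 Ω
  Z4: Z = jωL = j·6.849e+04·0.0338 = 0 + j2315 Ω
  Z5: Z = 1/(jωC) = -j/(ω·C) = 0 - j1.807 Ω
Step 3 — Bridge requires nodal analysis (the Z5 bridge couples midpoints C and D, so the two paths cannot be reduced to a simple series/parallel combination). Setting node B to ground and injecting 1 A at node A, the 3-node admittance system at A, C, D solves to V_A = Z_AB = 0 + j3072 Ω = 3072∠90.0° Ω.
Step 4 — Source phasor: V = 120∠-142.0° V = -94.56 - j73.88 V.
Step 5 — Current: I = V / Z = -0.02405 + j0.03079 A = 0.03907∠128.0° A.
Step 6 — Complex power: S = V·I* = 0 + j4.688 VA.
Step 7 — Real power: P = Re(S) = 0 W.
Step 8 — Reactive power: Q = Im(S) = 4.688 VAR.
Step 9 — Apparent power: |S| = 4.688 VA.
Step 10 — Power factor: PF = P/|S| = 0 (lagging).

(a) P = 0 W  (b) Q = 4.688 VAR  (c) S = 4.688 VA  (d) PF = 0 (lagging)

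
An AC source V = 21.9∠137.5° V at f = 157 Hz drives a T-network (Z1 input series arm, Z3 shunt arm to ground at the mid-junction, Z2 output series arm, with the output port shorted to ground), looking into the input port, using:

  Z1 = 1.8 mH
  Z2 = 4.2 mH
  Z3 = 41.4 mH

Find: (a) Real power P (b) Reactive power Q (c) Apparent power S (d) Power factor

Step 1 — Angular frequency: ω = 2π·f = 2π·157 = 986.5 rad/s.
Step 2 — Component impedances:
  Z1: Z = jωL = j·986.5·0.0018 = 0 + j1.776 Ω
  Z2: Z = jωL = j·986.5·0.0042 = 0 + j4.143 Ω
  Z3: Z = jωL = j·986.5·0.0414 = 0 + j40.84 Ω
Step 3 — With the output port shorted to ground, the output series arm Z2 runs from the junction to ground; the shunt arm Z3 also runs from the junction to ground. They appear in parallel: Z3 || Z2 = 0 + j3.762 Ω.
Step 4 — Series with input arm Z1: Z_in = Z1 + (Z3 || Z2) = 0 + j5.537 Ω = 5.537∠90.0° Ω.
Step 5 — Source phasor: V = 21.9∠137.5° V = -16.15 + j14.8 V.
Step 6 — Current: I = V / Z = 2.672 + j2.916 A = 3.955∠47.5° A.
Step 7 — Complex power: S = V·I* = 0 + j86.62 VA.
Step 8 — Real power: P = Re(S) = 0 W.
Step 9 — Reactive power: Q = Im(S) = 86.62 VAR.
Step 10 — Apparent power: |S| = 86.62 VA.
Step 11 — Power factor: PF = P/|S| = 0 (lagging).

(a) P = 0 W  (b) Q = 86.62 VAR  (c) S = 86.62 VA  (d) PF = 0 (lagging)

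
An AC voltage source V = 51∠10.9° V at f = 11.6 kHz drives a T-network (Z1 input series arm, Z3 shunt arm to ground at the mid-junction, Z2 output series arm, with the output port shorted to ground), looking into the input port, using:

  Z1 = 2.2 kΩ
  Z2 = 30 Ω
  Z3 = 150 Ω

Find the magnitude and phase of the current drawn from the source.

Step 1 — Angular frequency: ω = 2π·f = 2π·1.16e+04 = 7.288e+04 rad/s.
Step 2 — Component impedances:
  Z1: Z = R = 2200 Ω
  Z2: Z = R = 30 Ω
  Z3: Z = R = 150 Ω
Step 3 — With the output port shorted to ground, the output series arm Z2 runs from the junction to ground; the shunt arm Z3 also runs from the junction to ground. They appear in parallel: Z3 || Z2 = 25 Ω.
Step 4 — Series with input arm Z1: Z_in = Z1 + (Z3 || Z2) = 2225 Ω = 2225∠0.0° Ω.
Step 5 — Source phasor: V = 51∠10.9° V = 50.08 + j9.644 V.
Step 6 — Ohm's law: I = V / Z_total = (50.08 + j9.644) / (2225) = 0.02251 + j0.004334 A.
Step 7 — Convert to polar: |I| = 0.02292 A, ∠I = 10.9°.

I = 0.02292∠10.9° A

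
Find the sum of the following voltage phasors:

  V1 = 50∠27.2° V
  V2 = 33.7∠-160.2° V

Step 1 — Convert each phasor to rectangular form:
  V1 = 50·(cos(27.2°) + j·sin(27.2°)) = 44.47 + j22.85 V
  V2 = 33.7·(cos(-160.2°) + j·sin(-160.2°)) = -31.71 - j11.42 V
Step 2 — Sum components: V_total = 12.76 + j11.44 V.
Step 3 — Convert to polar: |V_total| = 17.14 V, ∠V_total = 41.9°.

V_total = 17.14∠41.9° V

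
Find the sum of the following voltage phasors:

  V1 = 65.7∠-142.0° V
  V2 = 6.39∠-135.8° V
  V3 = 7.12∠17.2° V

Step 1 — Convert each phasor to rectangular form:
  V1 = 65.7·(cos(-142.0°) + j·sin(-142.0°)) = -51.77 - j40.45 V
  V2 = 6.39·(cos(-135.8°) + j·sin(-135.8°)) = -4.581 - j4.455 V
  V3 = 7.12·(cos(17.2°) + j·sin(17.2°)) = 6.802 + j2.105 V
Step 2 — Sum components: V_total = -49.55 - j42.8 V.
Step 3 — Convert to polar: |V_total| = 65.48 V, ∠V_total = -139.2°.

V_total = 65.48∠-139.2° V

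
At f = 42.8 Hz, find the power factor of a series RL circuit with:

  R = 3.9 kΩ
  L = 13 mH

Step 1 — Angular frequency: ω = 2π·f = 2π·42.8 = 268.9 rad/s.
Step 2 — Component impedances:
  R: Z = R = 3900 Ω
  L: Z = jωL = j·268.9·0.013 = 0 + j3.496 Ω
Step 3 — Series combination: Z_total = R + L = 3900 + j3.496 Ω = 3900∠0.1° Ω.
Step 4 — Power factor: PF = cos(φ) = Re(Z)/|Z| = 3900/3900 = 1.
Step 5 — Type: Im(Z) = 3.496 ⇒ lagging (phase φ = 0.1°).

PF = 1 (lagging, φ = 0.1°)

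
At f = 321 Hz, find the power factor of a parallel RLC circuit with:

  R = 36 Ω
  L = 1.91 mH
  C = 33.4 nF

Step 1 — Angular frequency: ω = 2π·f = 2π·321 = 2017 rad/s.
Step 2 — Component impedances:
  R: Z = R = 36 Ω
  L: Z = jωL = j·2017·0.00191 = 0 + j3.852 Ω
  C: Z = 1/(jωC) = -j/(ω·C) = 0 - j1.484e+04 Ω
Step 3 — Parallel combination: 1/Z_total = 1/R + 1/L + 1/C; Z_total = 0.4078 + j3.81 Ω = 3.831∠83.9° Ω.
Step 4 — Power factor: PF = cos(φ) = Re(Z)/|Z| = 0.4078/3.831 = 0.1064.
Step 5 — Type: Im(Z) = 3.81 ⇒ lagging (phase φ = 83.9°).

PF = 0.1064 (lagging, φ = 83.9°)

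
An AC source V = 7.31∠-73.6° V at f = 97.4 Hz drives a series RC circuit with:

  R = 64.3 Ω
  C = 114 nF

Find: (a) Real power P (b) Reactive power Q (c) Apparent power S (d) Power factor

Step 1 — Angular frequency: ω = 2π·f = 2π·97.4 = 612 rad/s.
Step 2 — Component impedances:
  R: Z = R = 64.3 Ω
  C: Z = 1/(jωC) = -j/(ω·C) = 0 - j1.433e+04 Ω
Step 3 — Series combination: Z_total = R + C = 64.3 - j1.433e+04 Ω = 1.433e+04∠-89.7° Ω.
Step 4 — Source phasor: V = 7.31∠-73.6° V = 2.064 - j7.013 V.
Step 5 — Current: I = V / Z = 0.0004899 + j0.0001418 A = 0.00051∠16.1° A.
Step 6 — Complex power: S = V·I* = 1.672e-05 - j0.003728 VA.
Step 7 — Real power: P = Re(S) = 1.672e-05 W.
Step 8 — Reactive power: Q = Im(S) = -0.003728 VAR.
Step 9 — Apparent power: |S| = 0.003728 VA.
Step 10 — Power factor: PF = P/|S| = 0.004486 (leading).

(a) P = 1.672e-05 W  (b) Q = -0.003728 VAR  (c) S = 0.003728 VA  (d) PF = 0.004486 (leading)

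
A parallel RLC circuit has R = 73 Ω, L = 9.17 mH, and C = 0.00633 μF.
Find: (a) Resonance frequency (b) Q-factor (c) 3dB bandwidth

Step 1 — Resonance: ω₀ = 1/√(LC) = 1/√(0.00917·6.33e-09) = 1.313e+05 rad/s.
Step 2 — f₀ = ω₀/(2π) = 2.089e+04 Hz.
Step 3 — Parallel Q: Q = R/(ω₀L) = 73/(1.313e+05·0.00917) = 0.06065.
Step 4 — Bandwidth: Δω = ω₀/Q = 2.164e+06 rad/s; BW = Δω/(2π) = 3.444e+05 Hz.

(a) f₀ = 2.089e+04 Hz  (b) Q = 0.06065  (c) BW = 3.444e+05 Hz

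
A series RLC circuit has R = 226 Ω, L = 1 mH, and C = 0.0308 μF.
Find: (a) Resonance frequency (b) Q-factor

Step 1 — Resonance condition Im(Z)=0 gives ω₀ = 1/√(LC).
Step 2 — ω₀ = 1/√(0.001·3.08e-08) = 1.802e+05 rad/s.
Step 3 — f₀ = ω₀/(2π) = 2.868e+04 Hz.
Step 4 — Series Q: Q = ω₀L/R = 1.802e+05·0.001/226 = 0.7973.

(a) f₀ = 2.868e+04 Hz  (b) Q = 0.7973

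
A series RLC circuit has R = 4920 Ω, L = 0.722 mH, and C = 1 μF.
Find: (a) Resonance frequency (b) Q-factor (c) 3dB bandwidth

Step 1 — Resonance condition Im(Z)=0 gives ω₀ = 1/√(LC).
Step 2 — ω₀ = 1/√(0.000722·1e-06) = 3.722e+04 rad/s.
Step 3 — f₀ = ω₀/(2π) = 5923 Hz.
Step 4 — Series Q: Q = ω₀L/R = 3.722e+04·0.000722/4920 = 0.005461.
Step 5 — 3dB bandwidth: Δω = ω₀/Q = 6.814e+06 rad/s; BW = Δω/(2π) = 1.085e+06 Hz.

(a) f₀ = 5923 Hz  (b) Q = 0.005461  (c) BW = 1.085e+06 Hz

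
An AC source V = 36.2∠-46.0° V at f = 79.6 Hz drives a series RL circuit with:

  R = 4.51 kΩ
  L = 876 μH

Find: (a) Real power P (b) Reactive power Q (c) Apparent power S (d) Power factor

Step 1 — Angular frequency: ω = 2π·f = 2π·79.6 = 500.1 rad/s.
Step 2 — Component impedances:
  R: Z = R = 4510 Ω
  L: Z = jωL = j·500.1·0.000876 = 0 + j0.4381 Ω
Step 3 — Series combination: Z_total = R + L = 4510 + j0.4381 Ω = 4510∠0.0° Ω.
Step 4 — Source phasor: V = 36.2∠-46.0° V = 25.15 - j26.04 V.
Step 5 — Current: I = V / Z = 0.005575 - j0.005774 A = 0.008027∠-46.0° A.
Step 6 — Complex power: S = V·I* = 0.2906 + j2.823e-05 VA.
Step 7 — Real power: P = Re(S) = 0.2906 W.
Step 8 — Reactive power: Q = Im(S) = 2.823e-05 VAR.
Step 9 — Apparent power: |S| = 0.2906 VA.
Step 10 — Power factor: PF = P/|S| = 1 (lagging).

(a) P = 0.2906 W  (b) Q = 2.823e-05 VAR  (c) S = 0.2906 VA  (d) PF = 1 (lagging)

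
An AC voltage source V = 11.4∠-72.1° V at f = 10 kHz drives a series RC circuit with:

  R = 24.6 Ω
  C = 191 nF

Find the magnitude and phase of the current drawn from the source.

Step 1 — Angular frequency: ω = 2π·f = 2π·1e+04 = 6.283e+04 rad/s.
Step 2 — Component impedances:
  R: Z = R = 24.6 Ω
  C: Z = 1/(jωC) = -j/(ω·C) = 0 - j83.33 Ω
Step 3 — Series combination: Z_total = R + C = 24.6 - j83.33 Ω = 86.88∠-73.6° Ω.
Step 4 — Source phasor: V = 11.4∠-72.1° V = 3.504 - j10.85 V.
Step 5 — Ohm's law: I = V / Z_total = (3.504 - j10.85) / (24.6 - j83.33) = 0.1312 + j0.003325 A.
Step 6 — Convert to polar: |I| = 0.1312 A, ∠I = 1.5°.

I = 0.1312∠1.5° A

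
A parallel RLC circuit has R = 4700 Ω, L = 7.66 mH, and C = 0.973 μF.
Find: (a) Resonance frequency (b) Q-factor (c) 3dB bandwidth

Step 1 — Resonance: ω₀ = 1/√(LC) = 1/√(0.00766·9.73e-07) = 1.158e+04 rad/s.
Step 2 — f₀ = ω₀/(2π) = 1844 Hz.
Step 3 — Parallel Q: Q = R/(ω₀L) = 4700/(1.158e+04·0.00766) = 52.97.
Step 4 — Bandwidth: Δω = ω₀/Q = 218.7 rad/s; BW = Δω/(2π) = 34.8 Hz.

(a) f₀ = 1844 Hz  (b) Q = 52.97  (c) BW = 34.8 Hz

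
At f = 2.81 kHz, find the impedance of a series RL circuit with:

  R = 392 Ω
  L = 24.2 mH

Step 1 — Angular frequency: ω = 2π·f = 2π·2810 = 1.766e+04 rad/s.
Step 2 — Component impedances:
  R: Z = R = 392 Ω
  L: Z = jωL = j·1.766e+04·0.0242 = 0 + j427.3 Ω
Step 3 — Series combination: Z_total = R + L = 392 + j427.3 Ω = 579.8∠47.5° Ω.

Z = 392 + j427.3 Ω = 579.8∠47.5° Ω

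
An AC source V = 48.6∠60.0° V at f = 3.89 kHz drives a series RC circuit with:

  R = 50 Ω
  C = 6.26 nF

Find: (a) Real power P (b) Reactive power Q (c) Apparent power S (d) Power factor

Step 1 — Angular frequency: ω = 2π·f = 2π·3890 = 2.444e+04 rad/s.
Step 2 — Component impedances:
  R: Z = R = 50 Ω
  C: Z = 1/(jωC) = -j/(ω·C) = 0 - j6536 Ω
Step 3 — Series combination: Z_total = R + C = 50 - j6536 Ω = 6536∠-89.6° Ω.
Step 4 — Source phasor: V = 48.6∠60.0° V = 24.3 + j42.09 V.
Step 5 — Current: I = V / Z = -0.006411 + j0.003767 A = 0.007436∠149.6° A.
Step 6 — Complex power: S = V·I* = 0.002765 - j0.3614 VA.
Step 7 — Real power: P = Re(S) = 0.002765 W.
Step 8 — Reactive power: Q = Im(S) = -0.3614 VAR.
Step 9 — Apparent power: |S| = 0.3614 VA.
Step 10 — Power factor: PF = P/|S| = 0.00765 (leading).

(a) P = 0.002765 W  (b) Q = -0.3614 VAR  (c) S = 0.3614 VA  (d) PF = 0.00765 (leading)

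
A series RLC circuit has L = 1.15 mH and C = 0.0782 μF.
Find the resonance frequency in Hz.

Step 1 — Resonance condition Im(Z)=0 gives ω₀ = 1/√(LC).
Step 2 — ω₀ = 1/√(0.00115·7.82e-08) = 1.055e+05 rad/s.
Step 3 — f₀ = ω₀/(2π) = 1.678e+04 Hz.

f₀ = 1.678e+04 Hz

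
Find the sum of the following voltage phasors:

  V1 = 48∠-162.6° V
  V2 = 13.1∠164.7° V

Step 1 — Convert each phasor to rectangular form:
  V1 = 48·(cos(-162.6°) + j·sin(-162.6°)) = -45.8 - j14.35 V
  V2 = 13.1·(cos(164.7°) + j·sin(164.7°)) = -12.64 + j3.457 V
Step 2 — Sum components: V_total = -58.44 - j10.9 V.
Step 3 — Convert to polar: |V_total| = 59.45 V, ∠V_total = -169.4°.

V_total = 59.45∠-169.4° V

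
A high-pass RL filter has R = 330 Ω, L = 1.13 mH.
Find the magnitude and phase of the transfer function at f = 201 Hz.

Step 1 — Angular frequency: ω = 2π·201 = 1263 rad/s.
Step 2 — Transfer function: H(jω) = jωL/(R + jωL).
Step 3 — Numerator jωL = j·1.427; denominator R + jωL = 330 + j1.427.
Step 4 — H = 1.87e-05 + j0.004324.
Step 5 — Magnitude: |H| = 0.004325 (-47.3 dB); phase: φ = 89.8°.

|H| = 0.004325 (-47.3 dB), φ = 89.8°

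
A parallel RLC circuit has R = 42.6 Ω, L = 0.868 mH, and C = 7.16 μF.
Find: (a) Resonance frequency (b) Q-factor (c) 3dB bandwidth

Step 1 — Resonance: ω₀ = 1/√(LC) = 1/√(0.000868·7.16e-06) = 1.268e+04 rad/s.
Step 2 — f₀ = ω₀/(2π) = 2019 Hz.
Step 3 — Parallel Q: Q = R/(ω₀L) = 42.6/(1.268e+04·0.000868) = 3.869.
Step 4 — Bandwidth: Δω = ω₀/Q = 3279 rad/s; BW = Δω/(2π) = 521.8 Hz.

(a) f₀ = 2019 Hz  (b) Q = 3.869  (c) BW = 521.8 Hz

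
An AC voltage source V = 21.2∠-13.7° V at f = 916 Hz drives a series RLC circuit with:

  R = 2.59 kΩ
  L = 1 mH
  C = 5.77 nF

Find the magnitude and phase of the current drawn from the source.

Step 1 — Angular frequency: ω = 2π·f = 2π·916 = 5755 rad/s.
Step 2 — Component impedances:
  R: Z = R = 2590 Ω
  L: Z = jωL = j·5755·0.001 = 0 + j5.755 Ω
  C: Z = 1/(jωC) = -j/(ω·C) = 0 - j3.011e+04 Ω
Step 3 — Series combination: Z_total = R + L + C = 2590 - j3.011e+04 Ω = 3.022e+04∠-85.1° Ω.
Step 4 — Source phasor: V = 21.2∠-13.7° V = 20.6 - j5.021 V.
Step 5 — Ohm's law: I = V / Z_total = (20.6 - j5.021) / (2590 - j3.011e+04) = 0.000224 + j0.0006649 A.
Step 6 — Convert to polar: |I| = 0.0007016 A, ∠I = 71.4°.

I = 0.0007016∠71.4° A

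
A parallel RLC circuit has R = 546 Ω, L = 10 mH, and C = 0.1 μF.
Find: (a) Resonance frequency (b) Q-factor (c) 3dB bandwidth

Step 1 — Resonance: ω₀ = 1/√(LC) = 1/√(0.01·1e-07) = 3.162e+04 rad/s.
Step 2 — f₀ = ω₀/(2π) = 5033 Hz.
Step 3 — Parallel Q: Q = R/(ω₀L) = 546/(3.162e+04·0.01) = 1.727.
Step 4 — Bandwidth: Δω = ω₀/Q = 1.832e+04 rad/s; BW = Δω/(2π) = 2915 Hz.

(a) f₀ = 5033 Hz  (b) Q = 1.727  (c) BW = 2915 Hz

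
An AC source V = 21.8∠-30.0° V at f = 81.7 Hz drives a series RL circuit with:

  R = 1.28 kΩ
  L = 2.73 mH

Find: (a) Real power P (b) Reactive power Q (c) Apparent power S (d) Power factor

Step 1 — Angular frequency: ω = 2π·f = 2π·81.7 = 513.3 rad/s.
Step 2 — Component impedances:
  R: Z = R = 1280 Ω
  L: Z = jωL = j·513.3·0.00273 = 0 + j1.401 Ω
Step 3 — Series combination: Z_total = R + L = 1280 + j1.401 Ω = 1280∠0.1° Ω.
Step 4 — Source phasor: V = 21.8∠-30.0° V = 18.88 - j10.9 V.
Step 5 — Current: I = V / Z = 0.01474 - j0.008532 A = 0.01703∠-30.1° A.
Step 6 — Complex power: S = V·I* = 0.3713 + j0.0004065 VA.
Step 7 — Real power: P = Re(S) = 0.3713 W.
Step 8 — Reactive power: Q = Im(S) = 0.0004065 VAR.
Step 9 — Apparent power: |S| = 0.3713 VA.
Step 10 — Power factor: PF = P/|S| = 1 (lagging).

(a) P = 0.3713 W  (b) Q = 0.0004065 VAR  (c) S = 0.3713 VA  (d) PF = 1 (lagging)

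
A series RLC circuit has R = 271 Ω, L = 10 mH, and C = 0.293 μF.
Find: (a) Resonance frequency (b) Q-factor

Step 1 — Resonance condition Im(Z)=0 gives ω₀ = 1/√(LC).
Step 2 — ω₀ = 1/√(0.01·2.93e-07) = 1.847e+04 rad/s.
Step 3 — f₀ = ω₀/(2π) = 2940 Hz.
Step 4 — Series Q: Q = ω₀L/R = 1.847e+04·0.01/271 = 0.6817.

(a) f₀ = 2940 Hz  (b) Q = 0.6817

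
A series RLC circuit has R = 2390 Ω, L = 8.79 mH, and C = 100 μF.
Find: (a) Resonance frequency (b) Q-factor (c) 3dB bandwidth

Step 1 — Resonance: ω₀ = 1/√(LC) = 1/√(0.00879·0.0001) = 1067 rad/s.
Step 2 — f₀ = ω₀/(2π) = 169.8 Hz.
Step 3 — Series Q: Q = ω₀L/R = 1067·0.00879/2390 = 0.003923.
Step 4 — Bandwidth: Δω = ω₀/Q = 2.719e+05 rad/s; BW = Δω/(2π) = 4.327e+04 Hz.

(a) f₀ = 169.8 Hz  (b) Q = 0.003923  (c) BW = 4.327e+04 Hz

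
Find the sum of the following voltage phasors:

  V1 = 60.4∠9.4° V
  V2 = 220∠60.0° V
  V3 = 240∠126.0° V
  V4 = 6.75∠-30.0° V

Step 1 — Convert each phasor to rectangular form:
  V1 = 60.4·(cos(9.4°) + j·sin(9.4°)) = 59.59 + j9.865 V
  V2 = 220·(cos(60.0°) + j·sin(60.0°)) = 110 + j190.5 V
  V3 = 240·(cos(126.0°) + j·sin(126.0°)) = -141.1 + j194.2 V
  V4 = 6.75·(cos(-30.0°) + j·sin(-30.0°)) = 5.846 - j3.375 V
Step 2 — Sum components: V_total = 34.37 + j391.2 V.
Step 3 — Convert to polar: |V_total| = 392.7 V, ∠V_total = 85.0°.

V_total = 392.7∠85.0° V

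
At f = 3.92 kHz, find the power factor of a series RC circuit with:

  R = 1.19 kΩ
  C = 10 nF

Step 1 — Angular frequency: ω = 2π·f = 2π·3920 = 2.463e+04 rad/s.
Step 2 — Component impedances:
  R: Z = R = 1190 Ω
  C: Z = 1/(jωC) = -j/(ω·C) = 0 - j4060 Ω
Step 3 — Series combination: Z_total = R + C = 1190 - j4060 Ω = 4231∠-73.7° Ω.
Step 4 — Power factor: PF = cos(φ) = Re(Z)/|Z| = 1190/4231 = 0.2813.
Step 5 — Type: Im(Z) = -4060 ⇒ leading (phase φ = -73.7°).

PF = 0.2813 (leading, φ = -73.7°)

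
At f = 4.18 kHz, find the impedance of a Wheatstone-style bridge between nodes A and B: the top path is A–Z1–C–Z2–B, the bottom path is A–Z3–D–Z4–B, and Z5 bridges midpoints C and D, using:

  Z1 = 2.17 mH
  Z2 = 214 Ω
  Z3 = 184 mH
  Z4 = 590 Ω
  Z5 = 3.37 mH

Step 1 — Angular frequency: ω = 2π·f = 2π·4180 = 2.626e+04 rad/s.
Step 2 — Component impedances:
  Z1: Z = jωL = j·2.626e+04·0.00217 = 0 + j56.99 Ω
  Z2: Z = R = 214 Ω
  Z3: Z = jωL = j·2.626e+04·0.184 = 0 + j4833 Ω
  Z4: Z = R = 590 Ω
  Z5: Z = jωL = j·2.626e+04·0.00337 = 0 + j88.51 Ω
Step 3 — Bridge requires nodal analysis (the Z5 bridge couples midpoints C and D, so the two paths cannot be reduced to a simple series/parallel combination). Setting node B to ground and injecting 1 A at node A, the 3-node admittance system at A, C, D solves to V_A = Z_AB = 157.6 + j61.89 Ω = 169.4∠21.4° Ω.

Z = 157.6 + j61.89 Ω = 169.4∠21.4° Ω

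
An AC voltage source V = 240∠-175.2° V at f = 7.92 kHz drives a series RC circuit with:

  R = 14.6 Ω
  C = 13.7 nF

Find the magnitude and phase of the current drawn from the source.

Step 1 — Angular frequency: ω = 2π·f = 2π·7920 = 4.976e+04 rad/s.
Step 2 — Component impedances:
  R: Z = R = 14.6 Ω
  C: Z = 1/(jωC) = -j/(ω·C) = 0 - j1467 Ω
Step 3 — Series combination: Z_total = R + C = 14.6 - j1467 Ω = 1467∠-89.4° Ω.
Step 4 — Source phasor: V = 240∠-175.2° V = -239.2 - j20.08 V.
Step 5 — Ohm's law: I = V / Z_total = (-239.2 - j20.08) / (14.6 - j1467) = 0.01207 - j0.1632 A.
Step 6 — Convert to polar: |I| = 0.1636 A, ∠I = -85.8°.

I = 0.1636∠-85.8° A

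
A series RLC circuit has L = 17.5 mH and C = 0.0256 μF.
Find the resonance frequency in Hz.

Step 1 — Resonance condition Im(Z)=0 gives ω₀ = 1/√(LC).
Step 2 — ω₀ = 1/√(0.0175·2.56e-08) = 4.725e+04 rad/s.
Step 3 — f₀ = ω₀/(2π) = 7519 Hz.

f₀ = 7519 Hz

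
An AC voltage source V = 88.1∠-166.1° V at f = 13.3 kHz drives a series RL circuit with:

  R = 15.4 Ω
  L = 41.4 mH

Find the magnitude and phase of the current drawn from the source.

Step 1 — Angular frequency: ω = 2π·f = 2π·1.33e+04 = 8.357e+04 rad/s.
Step 2 — Component impedances:
  R: Z = R = 15.4 Ω
  L: Z = jωL = j·8.357e+04·0.0414 = 0 + j3460 Ω
Step 3 — Series combination: Z_total = R + L = 15.4 + j3460 Ω = 3460∠89.7° Ω.
Step 4 — Source phasor: V = 88.1∠-166.1° V = -85.52 - j21.16 V.
Step 5 — Ohm's law: I = V / Z_total = (-85.52 - j21.16) / (15.4 + j3460) = -0.006227 + j0.02469 A.
Step 6 — Convert to polar: |I| = 0.02546 A, ∠I = 104.2°.

I = 0.02546∠104.2° A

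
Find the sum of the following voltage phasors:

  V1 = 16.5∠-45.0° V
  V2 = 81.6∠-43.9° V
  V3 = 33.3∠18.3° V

Step 1 — Convert each phasor to rectangular form:
  V1 = 16.5·(cos(-45.0°) + j·sin(-45.0°)) = 11.67 - j11.67 V
  V2 = 81.6·(cos(-43.9°) + j·sin(-43.9°)) = 58.8 - j56.58 V
  V3 = 33.3·(cos(18.3°) + j·sin(18.3°)) = 31.62 + j10.46 V
Step 2 — Sum components: V_total = 102.1 - j57.79 V.
Step 3 — Convert to polar: |V_total| = 117.3 V, ∠V_total = -29.5°.

V_total = 117.3∠-29.5° V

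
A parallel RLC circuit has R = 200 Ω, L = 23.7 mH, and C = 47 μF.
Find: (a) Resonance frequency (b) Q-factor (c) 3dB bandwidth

Step 1 — Resonance: ω₀ = 1/√(LC) = 1/√(0.0237·4.7e-05) = 947.5 rad/s.
Step 2 — f₀ = ω₀/(2π) = 150.8 Hz.
Step 3 — Parallel Q: Q = R/(ω₀L) = 200/(947.5·0.0237) = 8.906.
Step 4 — Bandwidth: Δω = ω₀/Q = 106.4 rad/s; BW = Δω/(2π) = 16.93 Hz.

(a) f₀ = 150.8 Hz  (b) Q = 8.906  (c) BW = 16.93 Hz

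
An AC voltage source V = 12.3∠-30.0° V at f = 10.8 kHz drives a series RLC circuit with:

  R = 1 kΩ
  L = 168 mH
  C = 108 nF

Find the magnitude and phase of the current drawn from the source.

Step 1 — Angular frequency: ω = 2π·f = 2π·1.08e+04 = 6.786e+04 rad/s.
Step 2 — Component impedances:
  R: Z = R = 1000 Ω
  L: Z = jωL = j·6.786e+04·0.168 = 0 + j1.14e+04 Ω
  C: Z = 1/(jωC) = -j/(ω·C) = 0 - j136.4 Ω
Step 3 — Series combination: Z_total = R + L + C = 1000 + j1.126e+04 Ω = 1.131e+04∠84.9° Ω.
Step 4 — Source phasor: V = 12.3∠-30.0° V = 10.65 - j6.15 V.
Step 5 — Ohm's law: I = V / Z_total = (10.65 - j6.15) / (1000 + j1.126e+04) = -0.0004584 - j0.0009864 A.
Step 6 — Convert to polar: |I| = 0.001088 A, ∠I = -114.9°.

I = 0.001088∠-114.9° A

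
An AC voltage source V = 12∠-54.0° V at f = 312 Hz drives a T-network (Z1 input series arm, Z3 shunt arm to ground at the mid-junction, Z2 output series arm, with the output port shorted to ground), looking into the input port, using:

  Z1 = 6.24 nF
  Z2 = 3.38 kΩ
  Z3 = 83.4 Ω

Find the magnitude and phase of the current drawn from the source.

Step 1 — Angular frequency: ω = 2π·f = 2π·312 = 1960 rad/s.
Step 2 — Component impedances:
  Z1: Z = 1/(jωC) = -j/(ω·C) = 0 - j8.175e+04 Ω
  Z2: Z = R = 3380 Ω
  Z3: Z = R = 83.4 Ω
Step 3 — With the output port shorted to ground, the output series arm Z2 runs from the junction to ground; the shunt arm Z3 also runs from the junction to ground. They appear in parallel: Z3 || Z2 = 81.39 Ω.
Step 4 — Series with input arm Z1: Z_in = Z1 + (Z3 || Z2) = 81.39 - j8.175e+04 Ω = 8.175e+04∠-89.9° Ω.
Step 5 — Source phasor: V = 12∠-54.0° V = 7.053 - j9.708 V.
Step 6 — Ohm's law: I = V / Z_total = (7.053 - j9.708) / (81.39 - j8.175e+04) = 0.0001188 + j8.616e-05 A.
Step 7 — Convert to polar: |I| = 0.0001468 A, ∠I = 35.9°.

I = 0.0001468∠35.9° A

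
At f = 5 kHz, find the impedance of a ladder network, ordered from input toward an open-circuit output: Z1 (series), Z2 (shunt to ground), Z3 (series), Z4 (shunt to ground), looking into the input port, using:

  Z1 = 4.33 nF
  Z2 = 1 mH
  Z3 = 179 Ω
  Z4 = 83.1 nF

Step 1 — Angular frequency: ω = 2π·f = 2π·5000 = 3.142e+04 rad/s.
Step 2 — Component impedances:
  Z1: Z = 1/(jωC) = -j/(ω·C) = 0 - j7351 Ω
  Z2: Z = jωL = j·3.142e+04·0.001 = 0 + j31.42 Ω
  Z3: Z = R = 179 Ω
  Z4: Z = 1/(jωC) = -j/(ω·C) = 0 - j383 Ω
Step 3 — Ladder network (open output): work backward from the far end, alternating series and parallel combinations. Z_in = 1.135 - j7318 Ω = 7318∠-90.0° Ω.

Z = 1.135 - j7318 Ω = 7318∠-90.0° Ω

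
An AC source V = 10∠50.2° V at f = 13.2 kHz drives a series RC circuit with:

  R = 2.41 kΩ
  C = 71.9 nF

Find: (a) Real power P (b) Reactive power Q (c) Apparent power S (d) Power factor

Step 1 — Angular frequency: ω = 2π·f = 2π·1.32e+04 = 8.294e+04 rad/s.
Step 2 — Component impedances:
  R: Z = R = 2410 Ω
  C: Z = 1/(jωC) = -j/(ω·C) = 0 - j167.7 Ω
Step 3 — Series combination: Z_total = R + C = 2410 - j167.7 Ω = 2416∠-4.0° Ω.
Step 4 — Source phasor: V = 10∠50.2° V = 6.401 + j7.683 V.
Step 5 — Current: I = V / Z = 0.002423 + j0.003356 A = 0.004139∠54.2° A.
Step 6 — Complex power: S = V·I* = 0.04129 - j0.002873 VA.
Step 7 — Real power: P = Re(S) = 0.04129 W.
Step 8 — Reactive power: Q = Im(S) = -0.002873 VAR.
Step 9 — Apparent power: |S| = 0.04139 VA.
Step 10 — Power factor: PF = P/|S| = 0.9976 (leading).

(a) P = 0.04129 W  (b) Q = -0.002873 VAR  (c) S = 0.04139 VA  (d) PF = 0.9976 (leading)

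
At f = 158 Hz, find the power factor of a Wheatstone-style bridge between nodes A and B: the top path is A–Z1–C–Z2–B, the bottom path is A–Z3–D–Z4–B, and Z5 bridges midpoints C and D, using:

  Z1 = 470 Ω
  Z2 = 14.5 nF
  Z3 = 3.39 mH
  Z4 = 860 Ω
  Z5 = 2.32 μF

Step 1 — Angular frequency: ω = 2π·f = 2π·158 = 992.7 rad/s.
Step 2 — Component impedances:
  Z1: Z = R = 470 Ω
  Z2: Z = 1/(jωC) = -j/(ω·C) = 0 - j6.947e+04 Ω
  Z3: Z = jωL = j·992.7·0.00339 = 0 + j3.365 Ω
  Z4: Z = R = 860 Ω
  Z5: Z = 1/(jωC) = -j/(ω·C) = 0 - j434.2 Ω
Step 3 — Bridge requires nodal analysis (the Z5 bridge couples midpoints C and D, so the two paths cannot be reduced to a simple series/parallel combination). Setting node B to ground and injecting 1 A at node A, the 3-node admittance system at A, C, D solves to V_A = Z_AB = 859.9 - j7.273 Ω = 859.9∠-0.5° Ω.
Step 4 — Power factor: PF = cos(φ) = Re(Z)/|Z| = 859.9/859.9 = 1.
Step 5 — Type: Im(Z) = -7.273 ⇒ leading (phase φ = -0.5°).

PF = 1 (leading, φ = -0.5°)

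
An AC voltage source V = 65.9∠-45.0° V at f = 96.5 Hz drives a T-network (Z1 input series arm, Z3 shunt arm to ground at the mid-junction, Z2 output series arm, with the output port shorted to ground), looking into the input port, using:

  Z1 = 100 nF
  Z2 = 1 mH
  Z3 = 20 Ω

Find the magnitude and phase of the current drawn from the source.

Step 1 — Angular frequency: ω = 2π·f = 2π·96.5 = 606.3 rad/s.
Step 2 — Component impedances:
  Z1: Z = 1/(jωC) = -j/(ω·C) = 0 - j1.649e+04 Ω
  Z2: Z = jωL = j·606.3·0.001 = 0 + j0.6063 Ω
  Z3: Z = R = 20 Ω
Step 3 — With the output port shorted to ground, the output series arm Z2 runs from the junction to ground; the shunt arm Z3 also runs from the junction to ground. They appear in parallel: Z3 || Z2 = 0.01836 + j0.6058 Ω.
Step 4 — Series with input arm Z1: Z_in = Z1 + (Z3 || Z2) = 0.01836 - j1.649e+04 Ω = 1.649e+04∠-90.0° Ω.
Step 5 — Source phasor: V = 65.9∠-45.0° V = 46.6 - j46.6 V.
Step 6 — Ohm's law: I = V / Z_total = (46.6 - j46.6) / (0.01836 - j1.649e+04) = 0.002825 + j0.002825 A.
Step 7 — Convert to polar: |I| = 0.003996 A, ∠I = 45.0°.

I = 0.003996∠45.0° A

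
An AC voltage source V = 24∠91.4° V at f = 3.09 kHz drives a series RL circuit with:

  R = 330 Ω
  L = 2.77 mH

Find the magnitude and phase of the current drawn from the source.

Step 1 — Angular frequency: ω = 2π·f = 2π·3090 = 1.942e+04 rad/s.
Step 2 — Component impedances:
  R: Z = R = 330 Ω
  L: Z = jωL = j·1.942e+04·0.00277 = 0 + j53.78 Ω
Step 3 — Series combination: Z_total = R + L = 330 + j53.78 Ω = 334.4∠9.3° Ω.
Step 4 — Source phasor: V = 24∠91.4° V = -0.5864 + j23.99 V.
Step 5 — Ohm's law: I = V / Z_total = (-0.5864 + j23.99) / (330 + j53.78) = 0.009811 + j0.07111 A.
Step 6 — Convert to polar: |I| = 0.07178 A, ∠I = 82.1°.

I = 0.07178∠82.1° A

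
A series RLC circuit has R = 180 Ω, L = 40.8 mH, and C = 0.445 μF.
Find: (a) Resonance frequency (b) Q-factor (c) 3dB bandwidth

Step 1 — Resonance condition Im(Z)=0 gives ω₀ = 1/√(LC).
Step 2 — ω₀ = 1/√(0.0408·4.45e-07) = 7421 rad/s.
Step 3 — f₀ = ω₀/(2π) = 1181 Hz.
Step 4 — Series Q: Q = ω₀L/R = 7421·0.0408/180 = 1.682.
Step 5 — 3dB bandwidth: Δω = ω₀/Q = 4412 rad/s; BW = Δω/(2π) = 702.2 Hz.

(a) f₀ = 1181 Hz  (b) Q = 1.682  (c) BW = 702.2 Hz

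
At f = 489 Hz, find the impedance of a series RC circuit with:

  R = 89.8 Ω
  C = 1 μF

Step 1 — Angular frequency: ω = 2π·f = 2π·489 = 3072 rad/s.
Step 2 — Component impedances:
  R: Z = R = 89.8 Ω
  C: Z = 1/(jωC) = -j/(ω·C) = 0 - j325.5 Ω
Step 3 — Series combination: Z_total = R + C = 89.8 - j325.5 Ω = 337.6∠-74.6° Ω.

Z = 89.8 - j325.5 Ω = 337.6∠-74.6° Ω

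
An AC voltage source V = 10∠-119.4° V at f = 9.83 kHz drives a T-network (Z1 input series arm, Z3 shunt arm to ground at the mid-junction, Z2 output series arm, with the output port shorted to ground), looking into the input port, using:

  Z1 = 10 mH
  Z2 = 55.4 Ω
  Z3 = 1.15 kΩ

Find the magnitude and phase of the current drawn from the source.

Step 1 — Angular frequency: ω = 2π·f = 2π·9830 = 6.176e+04 rad/s.
Step 2 — Component impedances:
  Z1: Z = jωL = j·6.176e+04·0.01 = 0 + j617.6 Ω
  Z2: Z = R = 55.4 Ω
  Z3: Z = R = 1150 Ω
Step 3 — With the output port shorted to ground, the output series arm Z2 runs from the junction to ground; the shunt arm Z3 also runs from the junction to ground. They appear in parallel: Z3 || Z2 = 52.85 Ω.
Step 4 — Series with input arm Z1: Z_in = Z1 + (Z3 || Z2) = 52.85 + j617.6 Ω = 619.9∠85.1° Ω.
Step 5 — Source phasor: V = 10∠-119.4° V = -4.909 - j8.712 V.
Step 6 — Ohm's law: I = V / Z_total = (-4.909 - j8.712) / (52.85 + j617.6) = -0.01468 + j0.006692 A.
Step 7 — Convert to polar: |I| = 0.01613 A, ∠I = 155.5°.

I = 0.01613∠155.5° A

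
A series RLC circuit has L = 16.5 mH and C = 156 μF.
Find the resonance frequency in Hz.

Step 1 — Resonance condition Im(Z)=0 gives ω₀ = 1/√(LC).
Step 2 — ω₀ = 1/√(0.0165·0.000156) = 623.3 rad/s.
Step 3 — f₀ = ω₀/(2π) = 99.2 Hz.

f₀ = 99.2 Hz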